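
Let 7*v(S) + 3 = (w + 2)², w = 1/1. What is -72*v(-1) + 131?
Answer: 485/7 ≈ 69.286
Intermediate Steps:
w = 1 (w = 1*1 = 1)
v(S) = 6/7 (v(S) = -3/7 + (1 + 2)²/7 = -3/7 + (⅐)*3² = -3/7 + (⅐)*9 = -3/7 + 9/7 = 6/7)
-72*v(-1) + 131 = -72*6/7 + 131 = -432/7 + 131 = 485/7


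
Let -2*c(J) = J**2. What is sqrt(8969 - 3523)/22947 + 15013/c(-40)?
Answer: -15013/800 + sqrt(5446)/22947 ≈ -18.763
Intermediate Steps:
c(J) = -J**2/2
sqrt(8969 - 3523)/22947 + 15013/c(-40) = sqrt(8969 - 3523)/22947 + 15013/((-1/2*(-40)**2)) = sqrt(5446)*(1/22947) + 15013/((-1/2*1600)) = sqrt(5446)/22947 + 15013/(-800) = sqrt(5446)/22947 + 15013*(-1/800) = sqrt(5446)/22947 - 15013/800 = -15013/800 + sqrt(5446)/22947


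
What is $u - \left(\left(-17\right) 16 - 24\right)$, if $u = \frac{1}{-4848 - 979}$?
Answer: $\frac{1724791}{5827} \approx 296.0$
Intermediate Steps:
$u = - \frac{1}{5827}$ ($u = \frac{1}{-5827} = - \frac{1}{5827} \approx -0.00017161$)
$u - \left(\left(-17\right) 16 - 24\right) = - \frac{1}{5827} - \left(\left(-17\right) 16 - 24\right) = - \frac{1}{5827} - \left(-272 - 24\right) = - \frac{1}{5827} - -296 = - \frac{1}{5827} + 296 = \frac{1724791}{5827}$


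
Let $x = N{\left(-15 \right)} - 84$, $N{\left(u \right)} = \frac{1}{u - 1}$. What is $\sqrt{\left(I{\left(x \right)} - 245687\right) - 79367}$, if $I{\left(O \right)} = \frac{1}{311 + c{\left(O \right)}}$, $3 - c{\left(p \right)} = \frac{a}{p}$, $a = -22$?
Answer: $\frac{63 i \sqrt{14583240242654}}{421978} \approx 570.13 i$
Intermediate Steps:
$N{\left(u \right)} = \frac{1}{-1 + u}$
$c{\left(p \right)} = 3 + \frac{22}{p}$ ($c{\left(p \right)} = 3 - - \frac{22}{p} = 3 + \frac{22}{p}$)
$x = - \frac{1345}{16}$ ($x = \frac{1}{-1 - 15} - 84 = \frac{1}{-16} - 84 = - \frac{1}{16} - 84 = - \frac{1345}{16} \approx -84.063$)
$I{\left(O \right)} = \frac{1}{314 + \frac{22}{O}}$ ($I{\left(O \right)} = \frac{1}{311 + \left(3 + \frac{22}{O}\right)} = \frac{1}{314 + \frac{22}{O}}$)
$\sqrt{\left(I{\left(x \right)} - 245687\right) - 79367} = \sqrt{\left(\frac{1}{2} \left(- \frac{1345}{16}\right) \frac{1}{11 + 157 \left(- \frac{1345}{16}\right)} - 245687\right) - 79367} = \sqrt{\left(\frac{1}{2} \left(- \frac{1345}{16}\right) \frac{1}{11 - \frac{211165}{16}} - 245687\right) - 79367} = \sqrt{\left(\frac{1}{2} \left(- \frac{1345}{16}\right) \frac{1}{- \frac{210989}{16}} - 245687\right) - 79367} = \sqrt{\left(\frac{1}{2} \left(- \frac{1345}{16}\right) \left(- \frac{16}{210989}\right) - 245687\right) - 79367} = \sqrt{\left(\frac{1345}{421978} - 245687\right) - 79367} = \sqrt{- \frac{103674507541}{421978} - 79367} = \sqrt{- \frac{137165635467}{421978}} = \frac{63 i \sqrt{14583240242654}}{421978}$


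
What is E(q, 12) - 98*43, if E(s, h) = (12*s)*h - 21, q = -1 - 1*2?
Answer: -4667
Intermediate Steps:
q = -3 (q = -1 - 2 = -3)
E(s, h) = -21 + 12*h*s (E(s, h) = 12*h*s - 21 = -21 + 12*h*s)
E(q, 12) - 98*43 = (-21 + 12*12*(-3)) - 98*43 = (-21 - 432) - 4214 = -453 - 4214 = -4667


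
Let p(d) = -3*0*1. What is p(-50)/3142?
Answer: 0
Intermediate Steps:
p(d) = 0 (p(d) = 0*1 = 0)
p(-50)/3142 = 0/3142 = 0*(1/3142) = 0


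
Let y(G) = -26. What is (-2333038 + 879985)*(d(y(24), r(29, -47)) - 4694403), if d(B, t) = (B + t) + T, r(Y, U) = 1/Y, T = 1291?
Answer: 197761967806053/29 ≈ 6.8194e+12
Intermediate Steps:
d(B, t) = 1291 + B + t (d(B, t) = (B + t) + 1291 = 1291 + B + t)
(-2333038 + 879985)*(d(y(24), r(29, -47)) - 4694403) = (-2333038 + 879985)*((1291 - 26 + 1/29) - 4694403) = -1453053*((1291 - 26 + 1/29) - 4694403) = -1453053*(36686/29 - 4694403) = -1453053*(-136101001/29) = 197761967806053/29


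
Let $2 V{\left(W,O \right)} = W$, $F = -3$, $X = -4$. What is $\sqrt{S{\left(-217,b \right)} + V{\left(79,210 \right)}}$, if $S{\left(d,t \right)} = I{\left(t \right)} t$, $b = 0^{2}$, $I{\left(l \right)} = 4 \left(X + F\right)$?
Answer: $\frac{\sqrt{158}}{2} \approx 6.2849$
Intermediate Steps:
$I{\left(l \right)} = -28$ ($I{\left(l \right)} = 4 \left(-4 - 3\right) = 4 \left(-7\right) = -28$)
$V{\left(W,O \right)} = \frac{W}{2}$
$b = 0$
$S{\left(d,t \right)} = - 28 t$
$\sqrt{S{\left(-217,b \right)} + V{\left(79,210 \right)}} = \sqrt{\left(-28\right) 0 + \frac{1}{2} \cdot 79} = \sqrt{0 + \frac{79}{2}} = \sqrt{\frac{79}{2}} = \frac{\sqrt{158}}{2}$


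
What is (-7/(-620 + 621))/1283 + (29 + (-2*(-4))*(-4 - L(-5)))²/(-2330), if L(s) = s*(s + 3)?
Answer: -8854897/2989390 ≈ -2.9621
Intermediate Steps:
L(s) = s*(3 + s)
(-7/(-620 + 621))/1283 + (29 + (-2*(-4))*(-4 - L(-5)))²/(-2330) = (-7/(-620 + 621))/1283 + (29 + (-2*(-4))*(-4 - (-5)*(3 - 5)))²/(-2330) = (-7/1)*(1/1283) + (29 + 8*(-4 - (-5)*(-2)))²*(-1/2330) = (1*(-7))*(1/1283) + (29 + 8*(-4 - 1*10))²*(-1/2330) = -7*1/1283 + (29 + 8*(-4 - 10))²*(-1/2330) = -7/1283 + (29 + 8*(-14))²*(-1/2330) = -7/1283 + (29 - 112)²*(-1/2330) = -7/1283 + (-83)²*(-1/2330) = -7/1283 + 6889*(-1/2330) = -7/1283 - 6889/2330 = -8854897/2989390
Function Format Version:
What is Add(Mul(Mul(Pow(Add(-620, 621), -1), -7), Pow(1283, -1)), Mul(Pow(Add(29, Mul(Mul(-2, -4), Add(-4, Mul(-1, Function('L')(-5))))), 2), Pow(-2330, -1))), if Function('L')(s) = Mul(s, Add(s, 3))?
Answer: Rational(-8854897, 2989390) ≈ -2.9621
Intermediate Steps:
Function('L')(s) = Mul(s, Add(3, s))
Add(Mul(Mul(Pow(Add(-620, 621), -1), -7), Pow(1283, -1)), Mul(Pow(Add(29, Mul(Mul(-2, -4), Add(-4, Mul(-1, Function('L')(-5))))), 2), Pow(-2330, -1))) = Add(Mul(Mul(Pow(Add(-620, 621), -1), -7), Pow(1283, -1)), Mul(Pow(Add(29, Mul(Mul(-2, -4), Add(-4, Mul(-1, Mul(-5, Add(3, -5)))))), 2), Pow(-2330, -1))) = Add(Mul(Mul(Pow(1, -1), -7), Rational(1, 1283)), Mul(Pow(Add(29, Mul(8, Add(-4, Mul(-1, Mul(-5, -2))))), 2), Rational(-1, 2330))) = Add(Mul(Mul(1, -7), Rational(1, 1283)), Mul(Pow(Add(29, Mul(8, Add(-4, Mul(-1, 10)))), 2), Rational(-1, 2330))) = Add(Mul(-7, Rational(1, 1283)), Mul(Pow(Add(29, Mul(8, Add(-4, -10))), 2), Rational(-1, 2330))) = Add(Rational(-7, 1283), Mul(Pow(Add(29, Mul(8, -14)), 2), Rational(-1, 2330))) = Add(Rational(-7, 1283), Mul(Pow(Add(29, -112), 2), Rational(-1, 2330))) = Add(Rational(-7, 1283), Mul(Pow(-83, 2), Rational(-1, 2330))) = Add(Rational(-7, 1283), Mul(6889, Rational(-1, 2330))) = Add(Rational(-7, 1283), Rational(-6889, 2330)) = Rational(-8854897, 2989390)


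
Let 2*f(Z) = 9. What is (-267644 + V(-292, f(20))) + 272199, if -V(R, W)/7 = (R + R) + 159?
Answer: 7530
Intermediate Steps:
f(Z) = 9/2 (f(Z) = (1/2)*9 = 9/2)
V(R, W) = -1113 - 14*R (V(R, W) = -7*((R + R) + 159) = -7*(2*R + 159) = -7*(159 + 2*R) = -1113 - 14*R)
(-267644 + V(-292, f(20))) + 272199 = (-267644 + (-1113 - 14*(-292))) + 272199 = (-267644 + (-1113 + 4088)) + 272199 = (-267644 + 2975) + 272199 = -264669 + 272199 = 7530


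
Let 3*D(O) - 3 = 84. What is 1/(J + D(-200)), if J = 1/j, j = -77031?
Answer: 77031/2233898 ≈ 0.034483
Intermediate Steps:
D(O) = 29 (D(O) = 1 + (⅓)*84 = 1 + 28 = 29)
J = -1/77031 (J = 1/(-77031) = -1/77031 ≈ -1.2982e-5)
1/(J + D(-200)) = 1/(-1/77031 + 29) = 1/(2233898/77031) = 77031/2233898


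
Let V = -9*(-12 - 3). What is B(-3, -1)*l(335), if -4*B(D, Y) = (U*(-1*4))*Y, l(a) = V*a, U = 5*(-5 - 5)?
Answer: 2261250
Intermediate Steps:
V = 135 (V = -9*(-15) = 135)
U = -50 (U = 5*(-10) = -50)
l(a) = 135*a
B(D, Y) = -50*Y (B(D, Y) = -(-(-50)*4)*Y/4 = -(-50*(-4))*Y/4 = -50*Y)
B(-3, -1)*l(335) = (-50*(-1))*(135*335) = 50*45225 = 2261250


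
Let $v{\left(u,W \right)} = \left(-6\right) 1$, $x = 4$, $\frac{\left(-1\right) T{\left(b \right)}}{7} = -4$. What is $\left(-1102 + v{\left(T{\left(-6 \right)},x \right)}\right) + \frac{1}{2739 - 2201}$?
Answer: $- \frac{596103}{538} \approx -1108.0$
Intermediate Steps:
$T{\left(b \right)} = 28$ ($T{\left(b \right)} = \left(-7\right) \left(-4\right) = 28$)
$v{\left(u,W \right)} = -6$
$\left(-1102 + v{\left(T{\left(-6 \right)},x \right)}\right) + \frac{1}{2739 - 2201} = \left(-1102 - 6\right) + \frac{1}{2739 - 2201} = -1108 + \frac{1}{538} = - \frac{596103}{538}$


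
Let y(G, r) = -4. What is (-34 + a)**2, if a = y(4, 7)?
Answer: 1444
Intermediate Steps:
a = -4
(-34 + a)**2 = (-34 - 4)**2 = (-38)**2 = 1444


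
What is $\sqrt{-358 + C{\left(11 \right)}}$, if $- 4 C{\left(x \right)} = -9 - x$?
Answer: $i \sqrt{353} \approx 18.788 i$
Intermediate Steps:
$C{\left(x \right)} = \frac{9}{4} + \frac{x}{4}$ ($C{\left(x \right)} = - \frac{-9 - x}{4} = \frac{9}{4} + \frac{x}{4}$)
$\sqrt{-358 + C{\left(11 \right)}} = \sqrt{-358 + \left(\frac{9}{4} + \frac{1}{4} \cdot 11\right)} = \sqrt{-358 + \left(\frac{9}{4} + \frac{11}{4}\right)} = \sqrt{-358 + 5} = \sqrt{-353} = i \sqrt{353}$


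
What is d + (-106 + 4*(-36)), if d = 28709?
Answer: 28459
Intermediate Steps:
d + (-106 + 4*(-36)) = 28709 + (-106 + 4*(-36)) = 28709 + (-106 - 144) = 28709 - 250 = 28459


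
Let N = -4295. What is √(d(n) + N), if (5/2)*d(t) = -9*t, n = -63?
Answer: I*√101705/5 ≈ 63.782*I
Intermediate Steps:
d(t) = -18*t/5 (d(t) = 2*(-9*t)/5 = -18*t/5)
√(d(n) + N) = √(-18/5*(-63) - 4295) = √(1134/5 - 4295) = √(-20341/5) = I*√101705/5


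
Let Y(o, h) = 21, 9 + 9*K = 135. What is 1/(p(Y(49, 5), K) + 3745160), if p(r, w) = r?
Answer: 1/3745181 ≈ 2.6701e-7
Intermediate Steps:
K = 14 (K = -1 + (⅑)*135 = -1 + 15 = 14)
1/(p(Y(49, 5), K) + 3745160) = 1/(21 + 3745160) = 1/3745181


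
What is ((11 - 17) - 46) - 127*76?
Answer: -9704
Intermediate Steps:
((11 - 17) - 46) - 127*76 = (-6 - 46) - 9652 = -52 - 9652 = -9704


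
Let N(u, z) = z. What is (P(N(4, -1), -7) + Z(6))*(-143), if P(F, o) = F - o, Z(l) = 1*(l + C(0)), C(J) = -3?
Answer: -1287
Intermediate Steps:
Z(l) = -3 + l (Z(l) = 1*(l - 3) = 1*(-3 + l) = -3 + l)
(P(N(4, -1), -7) + Z(6))*(-143) = ((-1 - 1*(-7)) + (-3 + 6))*(-143) = ((-1 + 7) + 3)*(-143) = (6 + 3)*(-143) = 9*(-143) = -1287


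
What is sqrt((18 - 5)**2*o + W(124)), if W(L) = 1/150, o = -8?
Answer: I*sqrt(1216794)/30 ≈ 36.769*I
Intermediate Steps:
W(L) = 1/150
sqrt((18 - 5)**2*o + W(124)) = sqrt((18 - 5)**2*(-8) + 1/150) = sqrt(13**2*(-8) + 1/150) = sqrt(169*(-8) + 1/150) = sqrt(-1352 + 1/150) = sqrt(-202799/150) = I*sqrt(1216794)/30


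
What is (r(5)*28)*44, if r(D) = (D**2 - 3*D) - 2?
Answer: 9856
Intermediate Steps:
r(D) = -2 + D**2 - 3*D
(r(5)*28)*44 = ((-2 + 5**2 - 3*5)*28)*44 = ((-2 + 25 - 15)*28)*44 = (8*28)*44 = 224*44 = 9856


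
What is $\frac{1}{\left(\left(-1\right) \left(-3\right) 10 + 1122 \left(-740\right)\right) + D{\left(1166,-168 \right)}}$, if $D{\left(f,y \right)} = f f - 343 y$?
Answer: $\frac{1}{586930} \approx 1.7038 \cdot 10^{-6}$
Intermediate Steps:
$D{\left(f,y \right)} = f^{2} - 343 y$
$\frac{1}{\left(\left(-1\right) \left(-3\right) 10 + 1122 \left(-740\right)\right) + D{\left(1166,-168 \right)}} = \frac{1}{\left(\left(-1\right) \left(-3\right) 10 + 1122 \left(-740\right)\right) - \left(-57624 - 1166^{2}\right)} = \frac{1}{\left(3 \cdot 10 - 830280\right) + \left(1359556 + 57624\right)} = \frac{1}{\left(30 - 830280\right) + 1417180} = \frac{1}{-830250 + 1417180} = \frac{1}{586930}$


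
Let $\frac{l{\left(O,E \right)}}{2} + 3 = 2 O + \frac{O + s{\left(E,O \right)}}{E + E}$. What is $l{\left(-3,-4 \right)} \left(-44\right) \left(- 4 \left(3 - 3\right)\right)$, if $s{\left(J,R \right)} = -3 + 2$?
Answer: $0$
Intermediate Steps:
$s{\left(J,R \right)} = -1$
$l{\left(O,E \right)} = -6 + 4 O + \frac{-1 + O}{E}$ ($l{\left(O,E \right)} = -6 + 2 \left(2 O + \frac{O - 1}{E + E}\right) = -6 + 2 \left(2 O + \frac{-1 + O}{2 E}\right) = -6 + \left(4 O + \frac{-1 + O}{E}\right) = -6 + 4 O + \frac{-1 + O}{E}$)
$l{\left(-3,-4 \right)} \left(-44\right) \left(- 4 \left(3 - 3\right)\right) = \left(-6 - \frac{1}{-4} + 4 \left(-3\right) - \frac{3}{-4}\right) \left(-44\right) \left(- 4 \left(3 - 3\right)\right) = \left(-6 - - \frac{1}{4} - 12 - - \frac{3}{4}\right) \left(-44\right) \left(\left(-4\right) 0\right) = \left(-6 + \frac{1}{4} - 12 + \frac{3}{4}\right) \left(-44\right) 0 = \left(-17\right) \left(-44\right) 0 = 748 \cdot 0 = 0$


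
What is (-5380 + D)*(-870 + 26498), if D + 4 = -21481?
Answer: -688496220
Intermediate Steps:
D = -21485 (D = -4 - 21481 = -21485)
(-5380 + D)*(-870 + 26498) = (-5380 - 21485)*(-870 + 26498) = -26865*25628 = -688496220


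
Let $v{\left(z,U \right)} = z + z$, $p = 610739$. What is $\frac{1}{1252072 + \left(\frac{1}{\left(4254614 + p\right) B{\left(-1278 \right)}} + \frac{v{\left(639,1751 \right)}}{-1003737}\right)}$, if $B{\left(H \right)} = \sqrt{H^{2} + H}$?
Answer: $\frac{5414733951013181557841167987898394492}{6779636760618710142573375688902400690797935} - \frac{1633928197932963219 \sqrt{181334}}{6779636760618710142573375688902400690797935} \approx 7.9868 \cdot 10^{-7}$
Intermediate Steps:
$B{\left(H \right)} = \sqrt{H + H^{2}}$
$v{\left(z,U \right)} = 2 z$
$\frac{1}{1252072 + \left(\frac{1}{\left(4254614 + p\right) B{\left(-1278 \right)}} + \frac{v{\left(639,1751 \right)}}{-1003737}\right)} = \frac{1}{1252072 + \left(\frac{1}{\left(4254614 + 610739\right) \sqrt{- 1278 \left(1 - 1278\right)}} + \frac{2 \cdot 639}{-1003737}\right)} = \frac{1}{1252072 + \left(\frac{1}{4865353 \sqrt{\left(-1278\right) \left(-1277\right)}} + 1278 \left(- \frac{1}{1003737}\right)\right)} = \frac{1}{1252072 - \left(\frac{426}{334579} - \frac{1}{4865353 \sqrt{1632006}}\right)} = \frac{1}{1252072 - \left(\frac{426}{334579} - \frac{1}{4865353 \cdot 3 \sqrt{181334}}\right)} = \frac{1}{1252072 - \left(\frac{426}{334579} - \frac{\frac{1}{544002} \sqrt{181334}}{4865353}\right)} = \frac{1}{1252072 - \left(\frac{426}{334579} - \frac{\sqrt{181334}}{2646761762706}\right)} = \frac{1}{\frac{418916997262}{334579} + \frac{\sqrt{181334}}{2646761762706}}$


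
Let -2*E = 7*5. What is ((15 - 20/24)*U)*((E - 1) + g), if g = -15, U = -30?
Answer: 28475/2 ≈ 14238.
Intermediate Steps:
E = -35/2 (E = -7*5/2 = -½*35 = -35/2 ≈ -17.500)
((15 - 20/24)*U)*((E - 1) + g) = ((15 - 20/24)*(-30))*((-35/2 - 1) - 15) = ((15 - 20*1/24)*(-30))*(-37/2 - 15) = ((15 - ⅚)*(-30))*(-67/2) = ((85/6)*(-30))*(-67/2) = -425*(-67/2) = 28475/2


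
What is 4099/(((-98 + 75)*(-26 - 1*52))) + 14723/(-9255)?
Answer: 3841061/5534490 ≈ 0.69402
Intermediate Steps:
4099/(((-98 + 75)*(-26 - 1*52))) + 14723/(-9255) = 4099/((-23*(-26 - 52))) + 14723*(-1/9255) = 4099/((-23*(-78))) - 14723/9255 = 4099/1794 - 14723/9255 = 3841061/5534490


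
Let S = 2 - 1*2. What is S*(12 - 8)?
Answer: 0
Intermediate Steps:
S = 0 (S = 2 - 2 = 0)
S*(12 - 8) = 0*(12 - 8) = 0*4 = 0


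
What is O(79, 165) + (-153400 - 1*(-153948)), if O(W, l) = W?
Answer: 627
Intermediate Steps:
O(79, 165) + (-153400 - 1*(-153948)) = 79 + (-153400 - 1*(-153948)) = 79 + (-153400 + 153948) = 79 + 548 = 627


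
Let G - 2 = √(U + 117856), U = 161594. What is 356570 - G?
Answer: 356568 - 45*√138 ≈ 3.5604e+5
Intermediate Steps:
G = 2 + 45*√138 (G = 2 + √(161594 + 117856) = 2 + √279450 = 2 + 45*√138 ≈ 530.63)
356570 - G = 356570 - (2 + 45*√138) = 356570 + (-2 - 45*√138) = 356568 - 45*√138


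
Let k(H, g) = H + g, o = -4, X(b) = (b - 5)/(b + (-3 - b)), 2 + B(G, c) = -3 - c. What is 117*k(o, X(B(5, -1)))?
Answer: -117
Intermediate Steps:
B(G, c) = -5 - c (B(G, c) = -2 + (-3 - c) = -5 - c)
X(b) = 5/3 - b/3 (X(b) = (-5 + b)/(-3) = (-5 + b)*(-1/3) = 5/3 - b/3)
117*k(o, X(B(5, -1))) = 117*(-4 + (5/3 - (-5 - 1*(-1))/3)) = 117*(-4 + (5/3 - (-5 + 1)/3)) = 117*(-4 + (5/3 - 1/3*(-4))) = 117*(-4 + (5/3 + 4/3)) = 117*(-4 + 3) = 117*(-1) = -117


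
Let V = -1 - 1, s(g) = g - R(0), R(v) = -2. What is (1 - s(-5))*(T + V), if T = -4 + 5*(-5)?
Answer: -124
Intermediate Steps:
s(g) = 2 + g (s(g) = g - 1*(-2) = g + 2 = 2 + g)
T = -29 (T = -4 - 25 = -29)
V = -2 (V = -1 - 1*1 = -1 - 1 = -2)
(1 - s(-5))*(T + V) = (1 - (2 - 5))*(-29 - 2) = (1 - 1*(-3))*(-31) = (1 + 3)*(-31) = 4*(-31) = -124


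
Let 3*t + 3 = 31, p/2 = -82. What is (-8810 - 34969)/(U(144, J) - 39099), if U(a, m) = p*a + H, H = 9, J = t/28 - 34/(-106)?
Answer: 14593/20902 ≈ 0.69816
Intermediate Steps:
p = -164 (p = 2*(-82) = -164)
t = 28/3 (t = -1 + (⅓)*31 = -1 + 31/3 = 28/3 ≈ 9.3333)
J = 104/159 (J = (28/3)/28 - 34/(-106) = (28/3)*(1/28) - 34*(-1/106) = ⅓ + 17/53 = 104/159 ≈ 0.65409)
U(a, m) = 9 - 164*a (U(a, m) = -164*a + 9 = 9 - 164*a)
(-8810 - 34969)/(U(144, J) - 39099) = (-8810 - 34969)/((9 - 164*144) - 39099) = -43779/((9 - 23616) - 39099) = -43779/(-23607 - 39099) = -43779/(-62706) = -43779*(-1/62706) = 14593/20902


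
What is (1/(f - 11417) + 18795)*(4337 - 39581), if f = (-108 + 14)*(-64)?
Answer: -325243787976/491 ≈ -6.6241e+8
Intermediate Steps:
f = 6016 (f = -94*(-64) = 6016)
(1/(f - 11417) + 18795)*(4337 - 39581) = (1/(6016 - 11417) + 18795)*(4337 - 39581) = (1/(-5401) + 18795)*(-35244) = (-1/5401 + 18795)*(-35244) = (101511794/5401)*(-35244) = -325243787976/491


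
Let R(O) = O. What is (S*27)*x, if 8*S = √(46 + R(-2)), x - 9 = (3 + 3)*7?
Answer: 1377*√11/4 ≈ 1141.7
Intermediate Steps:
x = 51 (x = 9 + (3 + 3)*7 = 9 + 6*7 = 9 + 42 = 51)
S = √11/4 (S = √(46 - 2)/8 = √44/8 = (2*√11)/8 = √11/4 ≈ 0.82916)
(S*27)*x = ((√11/4)*27)*51 = (27*√11/4)*51 = 1377*√11/4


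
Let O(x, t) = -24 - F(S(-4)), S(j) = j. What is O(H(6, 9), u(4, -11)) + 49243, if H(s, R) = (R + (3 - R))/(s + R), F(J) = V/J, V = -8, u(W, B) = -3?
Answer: 49217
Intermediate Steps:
F(J) = -8/J
H(s, R) = 3/(R + s)
O(x, t) = -26 (O(x, t) = -24 - (-8)/(-4) = -24 - (-8)*(-1)/4 = -24 - 1*2 = -24 - 2 = -26)
O(H(6, 9), u(4, -11)) + 49243 = -26 + 49243 = 49217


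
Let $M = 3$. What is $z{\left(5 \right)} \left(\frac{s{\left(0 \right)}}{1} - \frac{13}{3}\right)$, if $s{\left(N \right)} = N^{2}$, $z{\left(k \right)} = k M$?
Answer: $-65$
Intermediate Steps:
$z{\left(k \right)} = 3 k$ ($z{\left(k \right)} = k 3 = 3 k$)
$z{\left(5 \right)} \left(\frac{s{\left(0 \right)}}{1} - \frac{13}{3}\right) = 3 \cdot 5 \left(\frac{0^{2}}{1} - \frac{13}{3}\right) = 15 \left(0 \cdot 1 - \frac{13}{3}\right) = 15 \left(0 - \frac{13}{3}\right) = 15 \left(- \frac{13}{3}\right) = -65$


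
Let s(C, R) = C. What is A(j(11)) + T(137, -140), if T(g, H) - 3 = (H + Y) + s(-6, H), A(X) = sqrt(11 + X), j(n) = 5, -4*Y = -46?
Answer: -255/2 ≈ -127.50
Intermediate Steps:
Y = 23/2 (Y = -1/4*(-46) = 23/2 ≈ 11.500)
T(g, H) = 17/2 + H (T(g, H) = 3 + ((H + 23/2) - 6) = 3 + ((23/2 + H) - 6) = 3 + (11/2 + H) = 17/2 + H)
A(j(11)) + T(137, -140) = sqrt(11 + 5) + (17/2 - 140) = sqrt(16) - 263/2 = 4 - 263/2 = -255/2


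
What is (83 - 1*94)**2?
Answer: 121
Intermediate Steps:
(83 - 1*94)**2 = (83 - 94)**2 = (-11)**2 = 121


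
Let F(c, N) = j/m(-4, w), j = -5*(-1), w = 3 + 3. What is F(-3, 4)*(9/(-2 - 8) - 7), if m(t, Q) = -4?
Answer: 79/8 ≈ 9.8750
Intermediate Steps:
w = 6
j = 5
F(c, N) = -5/4 (F(c, N) = 5/(-4) = 5*(-1/4) = -5/4)
F(-3, 4)*(9/(-2 - 8) - 7) = -5*(9/(-2 - 8) - 7)/4 = -5*(9/(-10) - 7)/4 = -5*(9*(-1/10) - 7)/4 = -5*(-9/10 - 7)/4 = -5/4*(-79/10) = 79/8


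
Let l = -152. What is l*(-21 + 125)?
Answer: -15808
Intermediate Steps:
l*(-21 + 125) = -152*(-21 + 125) = -152*104 = -15808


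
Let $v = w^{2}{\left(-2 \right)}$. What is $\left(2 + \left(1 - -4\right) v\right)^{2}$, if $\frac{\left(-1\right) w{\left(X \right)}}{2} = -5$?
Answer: $252004$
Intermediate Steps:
$w{\left(X \right)} = 10$ ($w{\left(X \right)} = \left(-2\right) \left(-5\right) = 10$)
$v = 100$ ($v = 10^{2} = 100$)
$\left(2 + \left(1 - -4\right) v\right)^{2} = \left(2 + \left(1 - -4\right) 100\right)^{2} = \left(2 + \left(1 + 4\right) 100\right)^{2} = \left(2 + 5 \cdot 100\right)^{2} = \left(2 + 500\right)^{2} = 502^{2} = 252004$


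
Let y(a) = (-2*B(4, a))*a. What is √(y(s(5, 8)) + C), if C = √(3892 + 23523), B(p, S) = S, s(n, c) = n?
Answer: √(-50 + √27415) ≈ 10.751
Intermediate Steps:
C = √27415 ≈ 165.57
y(a) = -2*a² (y(a) = (-2*a)*a = -2*a²)
√(y(s(5, 8)) + C) = √(-2*5² + √27415) = √(-2*25 + √27415) = √(-50 + √27415)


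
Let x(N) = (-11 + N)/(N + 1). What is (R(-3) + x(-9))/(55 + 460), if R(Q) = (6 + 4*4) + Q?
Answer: 43/1030 ≈ 0.041748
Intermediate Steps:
x(N) = (-11 + N)/(1 + N)
R(Q) = 22 + Q (R(Q) = (6 + 16) + Q = 22 + Q)
(R(-3) + x(-9))/(55 + 460) = ((22 - 3) + (-11 - 9)/(1 - 9))/(55 + 460) = (19 - 20/(-8))/515 = (19 - ⅛*(-20))*(1/515) = (19 + 5/2)*(1/515) = (43/2)*(1/515) = 43/1030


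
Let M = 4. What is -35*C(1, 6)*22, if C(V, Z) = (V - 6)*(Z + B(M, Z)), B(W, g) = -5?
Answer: 3850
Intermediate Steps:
C(V, Z) = (-6 + V)*(-5 + Z) (C(V, Z) = (V - 6)*(Z - 5) = (-6 + V)*(-5 + Z))
-35*C(1, 6)*22 = -35*(30 - 6*6 - 5*1 + 1*6)*22 = -35*(30 - 36 - 5 + 6)*22 = -35*(-5)*22 = 175*22 = 3850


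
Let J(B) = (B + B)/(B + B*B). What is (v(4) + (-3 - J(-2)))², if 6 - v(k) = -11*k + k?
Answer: 2025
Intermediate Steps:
J(B) = 2*B/(B + B²) (J(B) = (2*B)/(B + B²) = 2*B/(B + B²))
v(k) = 6 + 10*k (v(k) = 6 - (-11*k + k) = 6 - (-10)*k = 6 + 10*k)
(v(4) + (-3 - J(-2)))² = ((6 + 10*4) + (-3 - 2/(1 - 2)))² = ((6 + 40) + (-3 - 2/(-1)))² = (46 + (-3 - 2*(-1)))² = (46 + (-3 - 1*(-2)))² = (46 + (-3 + 2))² = (46 - 1)² = 45² = 2025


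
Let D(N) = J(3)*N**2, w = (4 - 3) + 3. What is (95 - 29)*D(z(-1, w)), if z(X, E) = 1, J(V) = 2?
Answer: 132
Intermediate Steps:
w = 4 (w = 1 + 3 = 4)
D(N) = 2*N**2
(95 - 29)*D(z(-1, w)) = (95 - 29)*(2*1**2) = 66*(2*1) = 66*2 = 132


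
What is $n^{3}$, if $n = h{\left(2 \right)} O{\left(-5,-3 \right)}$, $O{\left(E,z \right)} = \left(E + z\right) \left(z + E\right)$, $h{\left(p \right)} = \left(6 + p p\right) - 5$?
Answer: $32768000$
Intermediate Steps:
$h{\left(p \right)} = 1 + p^{2}$ ($h{\left(p \right)} = \left(6 + p^{2}\right) - 5 = 1 + p^{2}$)
$O{\left(E,z \right)} = \left(E + z\right)^{2}$ ($O{\left(E,z \right)} = \left(E + z\right) \left(E + z\right) = \left(E + z\right)^{2}$)
$n = 320$ ($n = \left(1 + 2^{2}\right) \left(-5 - 3\right)^{2} = \left(1 + 4\right) \left(-8\right)^{2} = 5 \cdot 64 = 320$)
$n^{3} = 320^{3} = 32768000$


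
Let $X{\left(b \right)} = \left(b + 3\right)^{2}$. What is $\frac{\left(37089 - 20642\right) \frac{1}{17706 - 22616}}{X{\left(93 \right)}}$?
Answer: $- \frac{16447}{45250560} \approx -0.00036346$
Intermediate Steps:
$X{\left(b \right)} = \left(3 + b\right)^{2}$
$\frac{\left(37089 - 20642\right) \frac{1}{17706 - 22616}}{X{\left(93 \right)}} = \frac{\left(37089 - 20642\right) \frac{1}{17706 - 22616}}{\left(3 + 93\right)^{2}} = \frac{16447 \frac{1}{-4910}}{96^{2}} = \frac{16447 \left(- \frac{1}{4910}\right)}{9216} = \left(- \frac{16447}{4910}\right) \frac{1}{9216} = - \frac{16447}{45250560}$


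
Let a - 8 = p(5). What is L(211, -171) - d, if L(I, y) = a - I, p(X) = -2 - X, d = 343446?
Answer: -343656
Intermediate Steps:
a = 1 (a = 8 + (-2 - 1*5) = 8 + (-2 - 5) = 8 - 7 = 1)
L(I, y) = 1 - I
L(211, -171) - d = (1 - 1*211) - 1*343446 = (1 - 211) - 343446 = -210 - 343446 = -343656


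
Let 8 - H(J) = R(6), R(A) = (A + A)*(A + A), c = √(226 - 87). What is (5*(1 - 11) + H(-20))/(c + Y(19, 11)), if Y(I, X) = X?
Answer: 341/3 - 31*√139/3 ≈ -8.1615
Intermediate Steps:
c = √139 ≈ 11.790
R(A) = 4*A² (R(A) = (2*A)*(2*A) = 4*A²)
H(J) = -136 (H(J) = 8 - 4*6² = 8 - 4*36 = 8 - 1*144 = 8 - 144 = -136)
(5*(1 - 11) + H(-20))/(c + Y(19, 11)) = (5*(1 - 11) - 136)/(√139 + 11) = (5*(-10) - 136)/(11 + √139) = (-50 - 136)/(11 + √139) = -186/(11 + √139)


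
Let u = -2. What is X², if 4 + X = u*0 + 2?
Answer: 4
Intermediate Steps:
X = -2 (X = -4 + (-2*0 + 2) = -4 + (0 + 2) = -4 + 2 = -2)
X² = (-2)² = 4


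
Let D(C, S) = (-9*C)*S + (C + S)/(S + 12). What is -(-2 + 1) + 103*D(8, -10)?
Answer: 74058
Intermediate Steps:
D(C, S) = (C + S)/(12 + S) - 9*C*S (D(C, S) = -9*C*S + (C + S)/(12 + S) = (C + S)/(12 + S) - 9*C*S)
-(-2 + 1) + 103*D(8, -10) = -(-2 + 1) + 103*((8 - 10 - 108*8*(-10) - 9*8*(-10)²)/(12 - 10)) = -1*(-1) + 103*((8 - 10 + 8640 - 9*8*100)/2) = 1 + 103*((8 - 10 + 8640 - 7200)/2) = 1 + 103*((½)*1438) = 1 + 103*719 = 1 + 74057 = 74058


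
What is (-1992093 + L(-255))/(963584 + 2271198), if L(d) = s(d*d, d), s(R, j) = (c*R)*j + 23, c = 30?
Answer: -249716660/1617391 ≈ -154.39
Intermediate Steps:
s(R, j) = 23 + 30*R*j (s(R, j) = (30*R)*j + 23 = 30*R*j + 23 = 23 + 30*R*j)
L(d) = 23 + 30*d³ (L(d) = 23 + 30*(d*d)*d = 23 + 30*d²*d = 23 + 30*d³)
(-1992093 + L(-255))/(963584 + 2271198) = (-1992093 + (23 + 30*(-255)³))/(963584 + 2271198) = (-1992093 + (23 + 30*(-16581375)))/3234782 = (-1992093 + (23 - 497441250))*(1/3234782) = (-1992093 - 497441227)*(1/3234782) = -499433320*1/3234782 = -249716660/1617391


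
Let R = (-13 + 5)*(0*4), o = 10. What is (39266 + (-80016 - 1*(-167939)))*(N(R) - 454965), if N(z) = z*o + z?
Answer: -57866543385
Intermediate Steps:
R = 0 (R = -8*0 = 0)
N(z) = 11*z (N(z) = z*10 + z = 10*z + z = 11*z)
(39266 + (-80016 - 1*(-167939)))*(N(R) - 454965) = (39266 + (-80016 - 1*(-167939)))*(11*0 - 454965) = (39266 + (-80016 + 167939))*(0 - 454965) = (39266 + 87923)*(-454965) = 127189*(-454965) = -57866543385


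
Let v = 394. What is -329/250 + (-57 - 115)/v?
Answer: -86313/49250 ≈ -1.7525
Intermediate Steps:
-329/250 + (-57 - 115)/v = -329/250 + (-57 - 115)/394 = -329*1/250 - 172*1/394 = -329/250 - 86/197 = -86313/49250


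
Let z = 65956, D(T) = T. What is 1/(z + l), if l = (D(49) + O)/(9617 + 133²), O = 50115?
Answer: 13653/900522350 ≈ 1.5161e-5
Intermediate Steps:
l = 25082/13653 (l = (49 + 50115)/(9617 + 133²) = 50164/(9617 + 17689) = 50164/27306 = 50164*(1/27306) = 25082/13653 ≈ 1.8371)
1/(z + l) = 1/(65956 + 25082/13653) = 1/(900522350/13653) = 13653/900522350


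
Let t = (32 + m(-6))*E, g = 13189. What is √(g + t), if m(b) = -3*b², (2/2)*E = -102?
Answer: √20941 ≈ 144.71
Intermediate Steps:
E = -102
t = 7752 (t = (32 - 3*(-6)²)*(-102) = (32 - 3*36)*(-102) = (32 - 108)*(-102) = -76*(-102) = 7752)
√(g + t) = √(13189 + 7752) = √20941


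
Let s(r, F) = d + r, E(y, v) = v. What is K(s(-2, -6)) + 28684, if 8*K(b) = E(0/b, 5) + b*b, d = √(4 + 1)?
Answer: 114743/4 - √5/2 ≈ 28685.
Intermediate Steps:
d = √5 ≈ 2.2361
s(r, F) = r + √5 (s(r, F) = √5 + r = r + √5)
K(b) = 5/8 + b²/8 (K(b) = (5 + b*b)/8 = (5 + b²)/8 = 5/8 + b²/8)
K(s(-2, -6)) + 28684 = (5/8 + (-2 + √5)²/8) + 28684 = 229477/8 + (-2 + √5)²/8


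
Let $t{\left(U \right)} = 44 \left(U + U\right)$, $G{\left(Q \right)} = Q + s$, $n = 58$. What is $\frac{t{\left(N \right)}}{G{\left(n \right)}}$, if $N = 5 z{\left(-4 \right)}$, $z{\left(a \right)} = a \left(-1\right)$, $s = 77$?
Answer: $\frac{352}{27} \approx 13.037$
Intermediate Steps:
$z{\left(a \right)} = - a$
$G{\left(Q \right)} = 77 + Q$ ($G{\left(Q \right)} = Q + 77 = 77 + Q$)
$N = 20$ ($N = 5 \left(\left(-1\right) \left(-4\right)\right) = 5 \cdot 4 = 20$)
$t{\left(U \right)} = 88 U$ ($t{\left(U \right)} = 44 \cdot 2 U = 88 U$)
$\frac{t{\left(N \right)}}{G{\left(n \right)}} = \frac{88 \cdot 20}{77 + 58} = \frac{1760}{135} = 1760 \cdot \frac{1}{135} = \frac{352}{27}$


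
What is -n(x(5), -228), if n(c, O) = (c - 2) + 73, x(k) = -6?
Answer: -65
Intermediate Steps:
n(c, O) = 71 + c (n(c, O) = (-2 + c) + 73 = 71 + c)
-n(x(5), -228) = -(71 - 6) = -1*65 = -65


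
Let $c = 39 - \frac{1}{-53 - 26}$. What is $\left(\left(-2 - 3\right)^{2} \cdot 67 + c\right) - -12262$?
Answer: $\frac{1104105}{79} \approx 13976.0$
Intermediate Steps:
$c = \frac{3082}{79}$ ($c = 39 - \frac{1}{-79} = 39 - - \frac{1}{79} = 39 + \frac{1}{79} = \frac{3082}{79} \approx 39.013$)
$\left(\left(-2 - 3\right)^{2} \cdot 67 + c\right) - -12262 = \left(\left(-2 - 3\right)^{2} \cdot 67 + \frac{3082}{79}\right) - -12262 = \left(\left(-5\right)^{2} \cdot 67 + \frac{3082}{79}\right) + 12262 = \left(25 \cdot 67 + \frac{3082}{79}\right) + 12262 = \left(1675 + \frac{3082}{79}\right) + 12262 = \frac{135407}{79} + 12262 = \frac{1104105}{79}$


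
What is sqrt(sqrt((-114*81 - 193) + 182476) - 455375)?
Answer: sqrt(-455375 + sqrt(173049)) ≈ 674.51*I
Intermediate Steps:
sqrt(sqrt((-114*81 - 193) + 182476) - 455375) = sqrt(sqrt((-9234 - 193) + 182476) - 455375) = sqrt(sqrt(-9427 + 182476) - 455375) = sqrt(sqrt(173049) - 455375) = sqrt(-455375 + sqrt(173049))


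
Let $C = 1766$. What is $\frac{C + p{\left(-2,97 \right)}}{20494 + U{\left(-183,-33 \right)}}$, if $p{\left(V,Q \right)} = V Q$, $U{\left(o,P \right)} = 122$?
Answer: $\frac{131}{1718} \approx 0.076252$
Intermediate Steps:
$p{\left(V,Q \right)} = Q V$
$\frac{C + p{\left(-2,97 \right)}}{20494 + U{\left(-183,-33 \right)}} = \frac{1766 + 97 \left(-2\right)}{20494 + 122} = \frac{1766 - 194}{20616} = 1572 \cdot \frac{1}{20616} = \frac{131}{1718}$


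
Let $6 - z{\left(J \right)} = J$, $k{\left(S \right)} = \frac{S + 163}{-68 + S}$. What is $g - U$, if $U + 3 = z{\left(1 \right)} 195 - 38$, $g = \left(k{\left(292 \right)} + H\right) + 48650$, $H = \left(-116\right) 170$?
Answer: $\frac{895937}{32} \approx 27998.0$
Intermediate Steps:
$k{\left(S \right)} = \frac{163 + S}{-68 + S}$
$z{\left(J \right)} = 6 - J$
$H = -19720$
$g = \frac{925825}{32}$ ($g = \left(\frac{163 + 292}{-68 + 292} - 19720\right) + 48650 = \left(\frac{1}{224} \cdot 455 - 19720\right) + 48650 = \left(\frac{65}{32} - 19720\right) + 48650 = - \frac{630975}{32} + 48650 = \frac{925825}{32} \approx 28932.0$)
$U = 934$ ($U = -3 - \left(38 - \left(6 - 1\right) 195\right) = -3 + \left(5 \cdot 195 - 38\right) = -3 + \left(975 - 38\right) = -3 + 937 = 934$)
$g - U = \frac{925825}{32} - 934 = \frac{895937}{32}$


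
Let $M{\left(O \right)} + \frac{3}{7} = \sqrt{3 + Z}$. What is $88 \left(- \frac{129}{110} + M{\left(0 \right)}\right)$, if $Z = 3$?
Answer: $- \frac{4932}{35} + 88 \sqrt{6} \approx 74.641$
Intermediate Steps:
$M{\left(O \right)} = - \frac{3}{7} + \sqrt{6}$ ($M{\left(O \right)} = - \frac{3}{7} + \sqrt{3 + 3} = - \frac{3}{7} + \sqrt{6}$)
$88 \left(- \frac{129}{110} + M{\left(0 \right)}\right) = 88 \left(- \frac{129}{110} - \left(\frac{3}{7} - \sqrt{6}\right)\right) = 88 \left(- \frac{1233}{770} + \sqrt{6}\right) = - \frac{4932}{35} + 88 \sqrt{6}$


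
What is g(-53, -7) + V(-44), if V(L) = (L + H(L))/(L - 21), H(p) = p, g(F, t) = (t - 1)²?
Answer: 4248/65 ≈ 65.354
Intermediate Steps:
g(F, t) = (-1 + t)²
V(L) = 2*L/(-21 + L) (V(L) = (L + L)/(L - 21) = (2*L)/(-21 + L) = 2*L/(-21 + L))
g(-53, -7) + V(-44) = (-1 - 7)² + 2*(-44)/(-21 - 44) = (-8)² + 2*(-44)/(-65) = 64 + 2*(-44)*(-1/65) = 64 + 88/65 = 4248/65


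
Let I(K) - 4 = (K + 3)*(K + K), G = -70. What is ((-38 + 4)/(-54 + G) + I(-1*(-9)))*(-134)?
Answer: -915019/31 ≈ -29517.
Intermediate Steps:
I(K) = 4 + 2*K*(3 + K) (I(K) = 4 + (K + 3)*(K + K) = 4 + (3 + K)*(2*K) = 4 + 2*K*(3 + K))
((-38 + 4)/(-54 + G) + I(-1*(-9)))*(-134) = ((-38 + 4)/(-54 - 70) + (4 + 2*(-1*(-9))² + 6*(-1*(-9))))*(-134) = (-34/(-124) + (4 + 2*9² + 6*9))*(-134) = (-34*(-1/124) + (4 + 2*81 + 54))*(-134) = (17/62 + (4 + 162 + 54))*(-134) = (17/62 + 220)*(-134) = (13657/62)*(-134) = -915019/31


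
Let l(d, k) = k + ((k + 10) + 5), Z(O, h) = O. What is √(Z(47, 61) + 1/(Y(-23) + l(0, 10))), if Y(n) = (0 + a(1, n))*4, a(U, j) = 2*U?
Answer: √86946/43 ≈ 6.8574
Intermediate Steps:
l(d, k) = 15 + 2*k (l(d, k) = k + ((10 + k) + 5) = k + (15 + k) = 15 + 2*k)
Y(n) = 8 (Y(n) = (0 + 2*1)*4 = (0 + 2)*4 = 2*4 = 8)
√(Z(47, 61) + 1/(Y(-23) + l(0, 10))) = √(47 + 1/(8 + (15 + 2*10))) = √(47 + 1/(8 + (15 + 20))) = √(47 + 1/(8 + 35)) = √(47 + 1/43) = √(2022/43) = √86946/43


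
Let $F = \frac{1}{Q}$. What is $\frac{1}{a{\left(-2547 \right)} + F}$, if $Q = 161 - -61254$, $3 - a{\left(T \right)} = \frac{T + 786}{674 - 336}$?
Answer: $\frac{20758270}{170426963} \approx 0.1218$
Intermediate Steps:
$a{\left(T \right)} = \frac{114}{169} - \frac{T}{338}$ ($a{\left(T \right)} = 3 - \frac{T + 786}{674 - 336} = 3 - \frac{786 + T}{338} = 3 - \left(786 + T\right) \frac{1}{338} = 3 - \left(\frac{393}{169} + \frac{T}{338}\right) = \frac{114}{169} - \frac{T}{338}$)
$Q = 61415$ ($Q = 161 + 61254 = 61415$)
$F = \frac{1}{61415} \approx 1.6283 \cdot 10^{-5}$
$\frac{1}{a{\left(-2547 \right)} + F} = \frac{1}{\left(\frac{114}{169} - - \frac{2547}{338}\right) + \frac{1}{61415}} = \frac{1}{\left(\frac{114}{169} + \frac{2547}{338}\right) + \frac{1}{61415}} = \frac{1}{\frac{2775}{338} + \frac{1}{61415}} = \frac{1}{\frac{170426963}{20758270}} = \frac{20758270}{170426963}$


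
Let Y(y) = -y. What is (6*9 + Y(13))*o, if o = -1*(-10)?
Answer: 410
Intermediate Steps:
o = 10
(6*9 + Y(13))*o = (6*9 - 1*13)*10 = (54 - 13)*10 = 41*10 = 410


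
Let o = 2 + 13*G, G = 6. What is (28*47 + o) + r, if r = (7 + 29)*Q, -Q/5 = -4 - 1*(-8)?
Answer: 676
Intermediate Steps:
Q = -20 (Q = -5*(-4 - 1*(-8)) = -5*(-4 + 8) = -5*4 = -20)
o = 80 (o = 2 + 13*6 = 2 + 78 = 80)
r = -720 (r = (7 + 29)*(-20) = 36*(-20) = -720)
(28*47 + o) + r = (28*47 + 80) - 720 = (1316 + 80) - 720 = 1396 - 720 = 676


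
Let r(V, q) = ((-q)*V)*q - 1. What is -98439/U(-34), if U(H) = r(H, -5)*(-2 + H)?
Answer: 32813/10188 ≈ 3.2207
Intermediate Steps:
r(V, q) = -1 - V*q² (r(V, q) = (-V*q)*q - 1 = -V*q² - 1 = -1 - V*q²)
U(H) = (-1 - 25*H)*(-2 + H) (U(H) = (-1 - 1*H*(-5)²)*(-2 + H) = (-1 - 1*H*25)*(-2 + H) = (-1 - 25*H)*(-2 + H))
-98439/U(-34) = -98439*(-1/((1 + 25*(-34))*(-2 - 34))) = -98439*1/(36*(1 - 850)) = -98439/((-1*(-849)*(-36))) = -98439/(-30564) = -98439*(-1/30564) = 32813/10188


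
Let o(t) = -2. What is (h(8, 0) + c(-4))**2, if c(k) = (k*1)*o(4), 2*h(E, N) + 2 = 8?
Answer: 121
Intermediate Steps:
h(E, N) = 3 (h(E, N) = -1 + (1/2)*8 = -1 + 4 = 3)
c(k) = -2*k (c(k) = (k*1)*(-2) = k*(-2) = -2*k)
(h(8, 0) + c(-4))**2 = (3 - 2*(-4))**2 = (3 + 8)**2 = 11**2 = 121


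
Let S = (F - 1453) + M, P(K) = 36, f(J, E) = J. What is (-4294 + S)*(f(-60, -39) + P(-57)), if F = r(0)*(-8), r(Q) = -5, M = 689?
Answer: 120432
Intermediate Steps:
F = 40 (F = -5*(-8) = 40)
S = -724 (S = (40 - 1453) + 689 = -1413 + 689 = -724)
(-4294 + S)*(f(-60, -39) + P(-57)) = (-4294 - 724)*(-60 + 36) = -5018*(-24) = 120432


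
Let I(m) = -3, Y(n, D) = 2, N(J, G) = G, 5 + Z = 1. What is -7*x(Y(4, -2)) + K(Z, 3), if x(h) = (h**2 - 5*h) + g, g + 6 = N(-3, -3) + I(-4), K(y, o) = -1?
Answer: 125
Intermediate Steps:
Z = -4 (Z = -5 + 1 = -4)
g = -12 (g = -6 + (-3 - 3) = -6 - 6 = -12)
x(h) = -12 + h**2 - 5*h (x(h) = (h**2 - 5*h) - 12 = -12 + h**2 - 5*h)
-7*x(Y(4, -2)) + K(Z, 3) = -7*(-12 + 2**2 - 5*2) - 1 = -7*(-12 + 4 - 10) - 1 = -7*(-18) - 1 = 126 - 1 = 125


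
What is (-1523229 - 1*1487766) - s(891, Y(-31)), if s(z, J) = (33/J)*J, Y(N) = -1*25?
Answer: -3011028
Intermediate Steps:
Y(N) = -25
s(z, J) = 33
(-1523229 - 1*1487766) - s(891, Y(-31)) = (-1523229 - 1*1487766) - 1*33 = (-1523229 - 1487766) - 33 = -3010995 - 33 = -3011028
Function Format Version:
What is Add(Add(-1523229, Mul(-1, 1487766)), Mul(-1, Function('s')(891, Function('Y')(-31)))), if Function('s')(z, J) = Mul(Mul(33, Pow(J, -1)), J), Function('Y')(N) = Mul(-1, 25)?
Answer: -3011028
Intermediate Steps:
Function('Y')(N) = -25
Function('s')(z, J) = 33
Add(Add(-1523229, Mul(-1, 1487766)), Mul(-1, Function('s')(891, Function('Y')(-31)))) = Add(Add(-1523229, Mul(-1, 1487766)), Mul(-1, 33)) = Add(Add(-1523229, -1487766), -33) = Add(-3010995, -33) = -3011028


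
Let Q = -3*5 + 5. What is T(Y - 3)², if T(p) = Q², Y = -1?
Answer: 10000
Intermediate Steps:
Q = -10 (Q = -15 + 5 = -10)
T(p) = 100 (T(p) = (-10)² = 100)
T(Y - 3)² = 100² = 10000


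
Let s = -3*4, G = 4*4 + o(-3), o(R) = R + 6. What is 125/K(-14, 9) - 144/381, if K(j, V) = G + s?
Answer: 15539/889 ≈ 17.479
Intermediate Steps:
o(R) = 6 + R
G = 19 (G = 4*4 + (6 - 3) = 16 + 3 = 19)
s = -12
K(j, V) = 7 (K(j, V) = 19 - 12 = 7)
125/K(-14, 9) - 144/381 = 125/7 - 144/381 = 125*(1/7) - 144*1/381 = 125/7 - 48/127 = 15539/889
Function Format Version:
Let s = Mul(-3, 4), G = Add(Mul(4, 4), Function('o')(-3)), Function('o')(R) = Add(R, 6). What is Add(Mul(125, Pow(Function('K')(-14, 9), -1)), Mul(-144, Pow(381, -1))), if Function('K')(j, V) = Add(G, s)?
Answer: Rational(15539, 889) ≈ 17.479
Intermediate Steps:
Function('o')(R) = Add(6, R)
G = 19 (G = Add(Mul(4, 4), Add(6, -3)) = Add(16, 3) = 19)
s = -12
Function('K')(j, V) = 7 (Function('K')(j, V) = Add(19, -12) = 7)
Add(Mul(125, Pow(Function('K')(-14, 9), -1)), Mul(-144, Pow(381, -1))) = Add(Mul(125, Pow(7, -1)), Mul(-144, Pow(381, -1))) = Add(Mul(125, Rational(1, 7)), Mul(-144, Rational(1, 381))) = Add(Rational(125, 7), Rational(-48, 127)) = Rational(15539, 889)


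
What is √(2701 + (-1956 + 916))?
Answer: √1661 ≈ 40.755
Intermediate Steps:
√(2701 + (-1956 + 916)) = √(2701 - 1040) = √1661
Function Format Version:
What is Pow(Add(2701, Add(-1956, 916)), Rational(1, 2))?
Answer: Pow(1661, Rational(1, 2)) ≈ 40.755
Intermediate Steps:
Pow(Add(2701, Add(-1956, 916)), Rational(1, 2)) = Pow(Add(2701, -1040), Rational(1, 2)) = Pow(1661, Rational(1, 2))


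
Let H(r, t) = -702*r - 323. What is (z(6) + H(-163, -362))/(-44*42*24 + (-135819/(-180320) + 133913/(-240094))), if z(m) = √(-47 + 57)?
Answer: -2469973382689120/960077970706667 - 21646875040*√10/960077970706667 ≈ -2.5728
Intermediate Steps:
H(r, t) = -323 - 702*r
z(m) = √10
(z(6) + H(-163, -362))/(-44*42*24 + (-135819/(-180320) + 133913/(-240094))) = (√10 + (-323 - 702*(-163)))/(-44*42*24 + (-135819/(-180320) + 133913/(-240094))) = (√10 + (-323 + 114426))/(-1848*24 + (-135819*(-1/180320) + 133913*(-1/240094))) = (√10 + 114103)/(-44352 + (135819/180320 - 133913/240094)) = (114103 + √10)/(-44352 + 4231067413/21646875040) = (114103 + √10)/(-960077970706667/21646875040) = (114103 + √10)*(-21646875040/960077970706667) = -2469973382689120/960077970706667 - 21646875040*√10/960077970706667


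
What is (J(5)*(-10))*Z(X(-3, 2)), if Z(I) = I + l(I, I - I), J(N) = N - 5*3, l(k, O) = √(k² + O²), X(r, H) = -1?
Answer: 0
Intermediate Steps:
l(k, O) = √(O² + k²)
J(N) = -15 + N (J(N) = N - 15 = -15 + N)
Z(I) = I + √(I²) (Z(I) = I + √((I - I)² + I²) = I + √(0² + I²) = I + √(0 + I²) = I + √(I²))
(J(5)*(-10))*Z(X(-3, 2)) = ((-15 + 5)*(-10))*(-1 + √((-1)²)) = (-10*(-10))*(-1 + √1) = 100*(-1 + 1) = 100*0 = 0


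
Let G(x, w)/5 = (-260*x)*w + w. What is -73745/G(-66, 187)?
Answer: -14749/3209107 ≈ -0.0045960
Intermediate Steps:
G(x, w) = 5*w - 1300*w*x (G(x, w) = 5*((-260*x)*w + w) = 5*(-260*w*x + w) = 5*(w - 260*w*x) = 5*w - 1300*w*x)
-73745/G(-66, 187) = -73745*1/(935*(1 - 260*(-66))) = -73745*1/(935*(1 + 17160)) = -73745/(5*187*17161) = -73745/16045535 = -73745*1/16045535 = -14749/3209107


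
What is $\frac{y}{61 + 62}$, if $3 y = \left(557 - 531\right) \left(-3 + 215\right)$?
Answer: $\frac{5512}{369} \approx 14.938$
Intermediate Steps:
$y = \frac{5512}{3}$ ($y = \frac{\left(557 - 531\right) \left(-3 + 215\right)}{3} = \frac{26 \cdot 212}{3} = \frac{1}{3} \cdot 5512 = \frac{5512}{3} \approx 1837.3$)
$\frac{y}{61 + 62} = \frac{1}{61 + 62} \cdot \frac{5512}{3} = \frac{1}{123} \cdot \frac{5512}{3} = \frac{5512}{369}$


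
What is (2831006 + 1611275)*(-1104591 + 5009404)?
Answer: 17346276598453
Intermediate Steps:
(2831006 + 1611275)*(-1104591 + 5009404) = 4442281*3904813 = 17346276598453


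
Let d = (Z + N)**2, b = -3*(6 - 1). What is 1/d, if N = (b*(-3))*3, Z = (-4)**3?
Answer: 1/5041 ≈ 0.00019837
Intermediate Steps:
b = -15 (b = -3*5 = -15)
Z = -64
N = 135 (N = -15*(-3)*3 = 45*3 = 135)
d = 5041 (d = (-64 + 135)**2 = 71**2 = 5041)
1/d = 1/5041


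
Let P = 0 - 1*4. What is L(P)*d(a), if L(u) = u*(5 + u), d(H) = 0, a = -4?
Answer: 0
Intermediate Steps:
P = -4 (P = 0 - 4 = -4)
L(P)*d(a) = -4*(5 - 4)*0 = -4*1*0 = -4*0 = 0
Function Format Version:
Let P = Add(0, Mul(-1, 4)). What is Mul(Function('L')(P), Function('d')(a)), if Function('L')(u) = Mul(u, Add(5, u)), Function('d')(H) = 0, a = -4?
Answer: 0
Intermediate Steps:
P = -4 (P = Add(0, -4) = -4)
Mul(Function('L')(P), Function('d')(a)) = Mul(Mul(-4, Add(5, -4)), 0) = Mul(Mul(-4, 1), 0) = Mul(-4, 0) = 0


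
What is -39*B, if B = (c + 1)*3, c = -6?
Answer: 585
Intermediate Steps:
B = -15 (B = (-6 + 1)*3 = -5*3 = -15)
-39*B = -39*(-15) = 585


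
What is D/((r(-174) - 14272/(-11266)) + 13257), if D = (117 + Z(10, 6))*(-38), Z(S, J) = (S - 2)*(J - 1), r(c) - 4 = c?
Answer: -33606478/73726207 ≈ -0.45583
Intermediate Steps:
r(c) = 4 + c
Z(S, J) = (-1 + J)*(-2 + S) (Z(S, J) = (-2 + S)*(-1 + J) = (-1 + J)*(-2 + S))
D = -5966 (D = (117 + (2 - 1*10 - 2*6 + 6*10))*(-38) = (117 + (2 - 10 - 12 + 60))*(-38) = (117 + 40)*(-38) = 157*(-38) = -5966)
D/((r(-174) - 14272/(-11266)) + 13257) = -5966/(((4 - 174) - 14272/(-11266)) + 13257) = -5966/((-170 - 14272*(-1/11266)) + 13257) = -5966/((-170 + 7136/5633) + 13257) = -5966/(-950474/5633 + 13257) = -5966/73726207/5633 = -5966*5633/73726207 = -33606478/73726207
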